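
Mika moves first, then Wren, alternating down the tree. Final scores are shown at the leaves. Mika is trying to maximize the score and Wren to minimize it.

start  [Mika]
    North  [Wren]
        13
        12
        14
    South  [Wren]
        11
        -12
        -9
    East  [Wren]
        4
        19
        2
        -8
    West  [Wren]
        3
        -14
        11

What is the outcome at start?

12

North (Wren): min(13, 12, 14) = 12
South (Wren): min(11, -12, -9) = -12
East (Wren): min(4, 19, 2, -8) = -8
West (Wren): min(3, -14, 11) = -14
start (Mika): max(12, -12, -8, -14) = 12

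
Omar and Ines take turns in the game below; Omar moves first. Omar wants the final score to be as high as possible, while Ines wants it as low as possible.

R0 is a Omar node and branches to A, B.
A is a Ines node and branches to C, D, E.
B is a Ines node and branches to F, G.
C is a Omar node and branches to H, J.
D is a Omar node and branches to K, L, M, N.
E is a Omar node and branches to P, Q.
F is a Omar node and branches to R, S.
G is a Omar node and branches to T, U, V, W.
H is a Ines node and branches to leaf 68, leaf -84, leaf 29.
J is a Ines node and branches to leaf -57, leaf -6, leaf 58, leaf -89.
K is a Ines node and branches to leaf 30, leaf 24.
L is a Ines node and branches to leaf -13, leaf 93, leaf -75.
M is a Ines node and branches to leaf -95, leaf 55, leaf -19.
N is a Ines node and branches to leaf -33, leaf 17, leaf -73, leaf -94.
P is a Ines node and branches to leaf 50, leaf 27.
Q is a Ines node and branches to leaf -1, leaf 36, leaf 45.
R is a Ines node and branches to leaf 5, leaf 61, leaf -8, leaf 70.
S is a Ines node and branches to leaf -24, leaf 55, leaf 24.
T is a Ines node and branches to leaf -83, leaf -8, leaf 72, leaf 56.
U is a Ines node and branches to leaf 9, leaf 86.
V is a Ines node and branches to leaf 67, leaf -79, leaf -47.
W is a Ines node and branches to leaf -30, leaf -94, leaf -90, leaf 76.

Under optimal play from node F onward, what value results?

-8

R (Ines): min(5, 61, -8, 70) = -8
S (Ines): min(-24, 55, 24) = -24
F (Omar): max(-8, -24) = -8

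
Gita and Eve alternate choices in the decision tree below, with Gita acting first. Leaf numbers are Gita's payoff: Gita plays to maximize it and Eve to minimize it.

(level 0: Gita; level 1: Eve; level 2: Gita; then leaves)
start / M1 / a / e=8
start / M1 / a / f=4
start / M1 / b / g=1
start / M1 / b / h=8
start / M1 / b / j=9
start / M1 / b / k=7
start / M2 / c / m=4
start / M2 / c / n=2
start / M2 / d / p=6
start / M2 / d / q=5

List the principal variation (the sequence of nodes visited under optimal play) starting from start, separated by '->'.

a (Gita): max(8, 4) = 8
b (Gita): max(1, 8, 9, 7) = 9
M1 (Eve): min(8, 9) = 8
c (Gita): max(4, 2) = 4
d (Gita): max(6, 5) = 6
M2 (Eve): min(4, 6) = 4
start (Gita): max(8, 4) = 8
At start, Gita picks M1 (highest: 8).
At M1, Eve picks a (lowest: 8).
At a, Gita picks e (highest: 8).
Terminal value 8.

start -> M1 -> a -> e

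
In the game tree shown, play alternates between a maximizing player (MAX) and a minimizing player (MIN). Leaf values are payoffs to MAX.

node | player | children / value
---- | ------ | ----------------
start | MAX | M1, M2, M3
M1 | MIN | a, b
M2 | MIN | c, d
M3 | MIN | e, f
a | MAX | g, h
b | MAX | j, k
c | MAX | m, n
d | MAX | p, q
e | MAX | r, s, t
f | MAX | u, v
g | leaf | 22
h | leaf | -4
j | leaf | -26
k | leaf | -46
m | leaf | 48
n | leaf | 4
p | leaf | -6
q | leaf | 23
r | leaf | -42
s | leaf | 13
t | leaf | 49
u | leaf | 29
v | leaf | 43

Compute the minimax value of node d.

23

d (MAX): max(-6, 23) = 23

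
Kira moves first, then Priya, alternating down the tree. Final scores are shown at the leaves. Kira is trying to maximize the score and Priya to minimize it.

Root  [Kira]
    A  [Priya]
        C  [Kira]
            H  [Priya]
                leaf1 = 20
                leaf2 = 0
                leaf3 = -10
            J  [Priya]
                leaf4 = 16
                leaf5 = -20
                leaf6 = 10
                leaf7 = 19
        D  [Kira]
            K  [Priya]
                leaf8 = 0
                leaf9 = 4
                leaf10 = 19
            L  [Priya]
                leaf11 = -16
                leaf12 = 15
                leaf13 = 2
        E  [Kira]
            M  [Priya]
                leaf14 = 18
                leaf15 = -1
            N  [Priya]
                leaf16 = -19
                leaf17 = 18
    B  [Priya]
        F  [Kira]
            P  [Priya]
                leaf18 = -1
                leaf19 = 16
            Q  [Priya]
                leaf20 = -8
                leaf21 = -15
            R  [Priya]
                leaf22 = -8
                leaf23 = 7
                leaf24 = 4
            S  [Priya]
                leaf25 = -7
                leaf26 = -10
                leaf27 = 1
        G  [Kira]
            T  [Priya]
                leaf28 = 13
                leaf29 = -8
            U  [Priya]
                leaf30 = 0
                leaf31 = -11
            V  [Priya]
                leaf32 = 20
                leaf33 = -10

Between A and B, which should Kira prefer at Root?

H (Priya): min(20, 0, -10) = -10
J (Priya): min(16, -20, 10, 19) = -20
C (Kira): max(-10, -20) = -10
K (Priya): min(0, 4, 19) = 0
L (Priya): min(-16, 15, 2) = -16
D (Kira): max(0, -16) = 0
M (Priya): min(18, -1) = -1
N (Priya): min(-19, 18) = -19
E (Kira): max(-1, -19) = -1
A (Priya): min(-10, 0, -1) = -10
P (Priya): min(-1, 16) = -1
Q (Priya): min(-8, -15) = -15
R (Priya): min(-8, 7, 4) = -8
S (Priya): min(-7, -10, 1) = -10
F (Kira): max(-1, -15, -8, -10) = -1
T (Priya): min(13, -8) = -8
U (Priya): min(0, -11) = -11
V (Priya): min(20, -10) = -10
G (Kira): max(-8, -11, -10) = -8
B (Priya): min(-1, -8) = -8
Kira prefers the higher value; A=-10, B=-8. B is better since -8 > -10.

B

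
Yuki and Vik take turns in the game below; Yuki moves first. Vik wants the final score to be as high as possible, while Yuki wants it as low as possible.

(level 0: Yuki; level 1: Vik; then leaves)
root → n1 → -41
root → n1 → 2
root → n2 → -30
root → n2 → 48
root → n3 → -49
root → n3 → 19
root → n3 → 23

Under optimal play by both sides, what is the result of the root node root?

n1 (Vik): max(-41, 2) = 2
n2 (Vik): max(-30, 48) = 48
n3 (Vik): max(-49, 19, 23) = 23
root (Yuki): min(2, 48, 23) = 2

2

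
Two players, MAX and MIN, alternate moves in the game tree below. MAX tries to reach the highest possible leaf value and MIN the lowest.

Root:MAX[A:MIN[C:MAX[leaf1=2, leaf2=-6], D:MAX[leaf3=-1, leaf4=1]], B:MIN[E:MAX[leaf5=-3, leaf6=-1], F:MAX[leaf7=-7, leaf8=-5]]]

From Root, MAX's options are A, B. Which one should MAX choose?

C (MAX): max(2, -6) = 2
D (MAX): max(-1, 1) = 1
A (MIN): min(2, 1) = 1
E (MAX): max(-3, -1) = -1
F (MAX): max(-7, -5) = -5
B (MIN): min(-1, -5) = -5
Root (MAX): max(1, -5) = 1
MAX at Root wants the highest of {A=1, B=-5}, so chooses A.

A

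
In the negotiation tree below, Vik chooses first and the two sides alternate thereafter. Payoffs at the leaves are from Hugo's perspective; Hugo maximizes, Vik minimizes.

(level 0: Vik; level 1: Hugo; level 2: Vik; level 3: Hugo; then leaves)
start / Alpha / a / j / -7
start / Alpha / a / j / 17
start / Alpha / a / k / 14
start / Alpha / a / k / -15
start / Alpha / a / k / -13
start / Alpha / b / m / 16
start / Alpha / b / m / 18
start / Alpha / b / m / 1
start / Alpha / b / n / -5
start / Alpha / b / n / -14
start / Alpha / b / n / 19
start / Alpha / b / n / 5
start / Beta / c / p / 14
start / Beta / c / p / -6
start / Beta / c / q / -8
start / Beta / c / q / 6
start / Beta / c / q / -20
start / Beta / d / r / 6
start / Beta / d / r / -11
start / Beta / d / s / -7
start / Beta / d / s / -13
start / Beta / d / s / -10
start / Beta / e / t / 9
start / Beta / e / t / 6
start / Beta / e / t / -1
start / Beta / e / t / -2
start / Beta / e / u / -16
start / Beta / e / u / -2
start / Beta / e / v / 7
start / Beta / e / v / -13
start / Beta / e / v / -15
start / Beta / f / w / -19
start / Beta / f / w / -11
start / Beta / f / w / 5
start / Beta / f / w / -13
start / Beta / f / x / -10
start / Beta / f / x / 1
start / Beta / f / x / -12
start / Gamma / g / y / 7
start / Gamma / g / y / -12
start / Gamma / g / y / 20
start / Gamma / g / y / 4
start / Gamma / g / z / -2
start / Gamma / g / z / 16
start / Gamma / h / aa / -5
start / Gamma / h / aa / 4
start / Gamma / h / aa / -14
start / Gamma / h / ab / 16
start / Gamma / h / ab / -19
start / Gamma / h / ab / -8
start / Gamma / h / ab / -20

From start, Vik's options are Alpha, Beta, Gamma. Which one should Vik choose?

Beta

j (Hugo): max(-7, 17) = 17
k (Hugo): max(14, -15, -13) = 14
a (Vik): min(17, 14) = 14
m (Hugo): max(16, 18, 1) = 18
n (Hugo): max(-5, -14, 19, 5) = 19
b (Vik): min(18, 19) = 18
Alpha (Hugo): max(14, 18) = 18
p (Hugo): max(14, -6) = 14
q (Hugo): max(-8, 6, -20) = 6
c (Vik): min(14, 6) = 6
r (Hugo): max(6, -11) = 6
s (Hugo): max(-7, -13, -10) = -7
d (Vik): min(6, -7) = -7
t (Hugo): max(9, 6, -1, -2) = 9
u (Hugo): max(-16, -2) = -2
v (Hugo): max(7, -13, -15) = 7
e (Vik): min(9, -2, 7) = -2
w (Hugo): max(-19, -11, 5, -13) = 5
x (Hugo): max(-10, 1, -12) = 1
f (Vik): min(5, 1) = 1
Beta (Hugo): max(6, -7, -2, 1) = 6
y (Hugo): max(7, -12, 20, 4) = 20
z (Hugo): max(-2, 16) = 16
g (Vik): min(20, 16) = 16
aa (Hugo): max(-5, 4, -14) = 4
ab (Hugo): max(16, -19, -8, -20) = 16
h (Vik): min(4, 16) = 4
Gamma (Hugo): max(16, 4) = 16
start (Vik): min(18, 6, 16) = 6
Vik at start wants the lowest of {Alpha=18, Beta=6, Gamma=16}, so chooses Beta.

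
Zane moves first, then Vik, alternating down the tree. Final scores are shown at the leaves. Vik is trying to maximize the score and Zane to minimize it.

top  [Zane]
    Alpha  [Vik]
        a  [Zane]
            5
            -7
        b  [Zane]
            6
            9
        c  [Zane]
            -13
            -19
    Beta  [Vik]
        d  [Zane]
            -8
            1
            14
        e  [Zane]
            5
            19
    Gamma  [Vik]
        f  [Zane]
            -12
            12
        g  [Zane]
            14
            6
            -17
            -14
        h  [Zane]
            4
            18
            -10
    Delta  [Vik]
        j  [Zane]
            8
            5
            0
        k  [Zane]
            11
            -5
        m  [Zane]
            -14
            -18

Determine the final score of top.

a (Zane): min(5, -7) = -7
b (Zane): min(6, 9) = 6
c (Zane): min(-13, -19) = -19
Alpha (Vik): max(-7, 6, -19) = 6
d (Zane): min(-8, 1, 14) = -8
e (Zane): min(5, 19) = 5
Beta (Vik): max(-8, 5) = 5
f (Zane): min(-12, 12) = -12
g (Zane): min(14, 6, -17, -14) = -17
h (Zane): min(4, 18, -10) = -10
Gamma (Vik): max(-12, -17, -10) = -10
j (Zane): min(8, 5, 0) = 0
k (Zane): min(11, -5) = -5
m (Zane): min(-14, -18) = -18
Delta (Vik): max(0, -5, -18) = 0
top (Zane): min(6, 5, -10, 0) = -10

-10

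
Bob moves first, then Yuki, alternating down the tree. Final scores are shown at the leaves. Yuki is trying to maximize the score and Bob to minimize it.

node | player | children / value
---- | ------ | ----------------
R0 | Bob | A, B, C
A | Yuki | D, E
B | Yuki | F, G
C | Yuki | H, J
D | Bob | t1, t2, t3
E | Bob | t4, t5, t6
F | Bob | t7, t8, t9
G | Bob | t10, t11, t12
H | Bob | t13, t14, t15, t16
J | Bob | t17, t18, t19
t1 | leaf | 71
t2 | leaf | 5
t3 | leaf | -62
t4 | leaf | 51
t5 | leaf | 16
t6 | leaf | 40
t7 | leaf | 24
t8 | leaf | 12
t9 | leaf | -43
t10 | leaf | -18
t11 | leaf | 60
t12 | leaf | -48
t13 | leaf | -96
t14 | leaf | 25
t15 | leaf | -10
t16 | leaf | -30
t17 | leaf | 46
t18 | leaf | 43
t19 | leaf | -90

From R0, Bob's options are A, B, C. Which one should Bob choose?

D (Bob): min(71, 5, -62) = -62
E (Bob): min(51, 16, 40) = 16
A (Yuki): max(-62, 16) = 16
F (Bob): min(24, 12, -43) = -43
G (Bob): min(-18, 60, -48) = -48
B (Yuki): max(-43, -48) = -43
H (Bob): min(-96, 25, -10, -30) = -96
J (Bob): min(46, 43, -90) = -90
C (Yuki): max(-96, -90) = -90
R0 (Bob): min(16, -43, -90) = -90
Bob at R0 wants the lowest of {A=16, B=-43, C=-90}, so chooses C.

C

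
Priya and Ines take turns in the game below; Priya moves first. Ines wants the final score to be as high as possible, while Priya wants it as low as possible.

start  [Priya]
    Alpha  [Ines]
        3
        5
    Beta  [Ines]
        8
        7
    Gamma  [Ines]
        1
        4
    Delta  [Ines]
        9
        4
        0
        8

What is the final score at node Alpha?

5

Alpha (Ines): max(3, 5) = 5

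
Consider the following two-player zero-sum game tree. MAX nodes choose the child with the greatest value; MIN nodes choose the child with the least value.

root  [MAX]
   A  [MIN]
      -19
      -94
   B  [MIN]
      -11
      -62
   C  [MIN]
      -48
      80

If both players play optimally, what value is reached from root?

A (MIN): min(-19, -94) = -94
B (MIN): min(-11, -62) = -62
C (MIN): min(-48, 80) = -48
root (MAX): max(-94, -62, -48) = -48

-48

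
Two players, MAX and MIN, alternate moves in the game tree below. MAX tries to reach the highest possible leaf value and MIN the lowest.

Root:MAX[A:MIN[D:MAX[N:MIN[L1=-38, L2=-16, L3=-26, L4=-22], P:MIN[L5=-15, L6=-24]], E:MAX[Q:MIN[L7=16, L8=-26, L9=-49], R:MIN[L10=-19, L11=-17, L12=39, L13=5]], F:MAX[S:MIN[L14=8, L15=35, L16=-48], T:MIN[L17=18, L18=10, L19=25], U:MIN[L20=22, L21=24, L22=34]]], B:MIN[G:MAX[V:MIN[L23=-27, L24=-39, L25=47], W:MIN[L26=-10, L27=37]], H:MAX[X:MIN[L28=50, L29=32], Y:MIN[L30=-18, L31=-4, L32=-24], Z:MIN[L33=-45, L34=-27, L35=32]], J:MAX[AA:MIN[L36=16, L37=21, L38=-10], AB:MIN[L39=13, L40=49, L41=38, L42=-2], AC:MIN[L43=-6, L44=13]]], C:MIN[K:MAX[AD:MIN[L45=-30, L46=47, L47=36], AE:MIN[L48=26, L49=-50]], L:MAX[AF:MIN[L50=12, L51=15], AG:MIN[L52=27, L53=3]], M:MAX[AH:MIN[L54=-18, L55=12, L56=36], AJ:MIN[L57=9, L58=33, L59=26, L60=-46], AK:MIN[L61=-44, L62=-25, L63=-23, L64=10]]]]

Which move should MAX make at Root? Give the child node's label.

B

N (MIN): min(-38, -16, -26, -22) = -38
P (MIN): min(-15, -24) = -24
D (MAX): max(-38, -24) = -24
Q (MIN): min(16, -26, -49) = -49
R (MIN): min(-19, -17, 39, 5) = -19
E (MAX): max(-49, -19) = -19
S (MIN): min(8, 35, -48) = -48
T (MIN): min(18, 10, 25) = 10
U (MIN): min(22, 24, 34) = 22
F (MAX): max(-48, 10, 22) = 22
A (MIN): min(-24, -19, 22) = -24
V (MIN): min(-27, -39, 47) = -39
W (MIN): min(-10, 37) = -10
G (MAX): max(-39, -10) = -10
X (MIN): min(50, 32) = 32
Y (MIN): min(-18, -4, -24) = -24
Z (MIN): min(-45, -27, 32) = -45
H (MAX): max(32, -24, -45) = 32
AA (MIN): min(16, 21, -10) = -10
AB (MIN): min(13, 49, 38, -2) = -2
AC (MIN): min(-6, 13) = -6
J (MAX): max(-10, -2, -6) = -2
B (MIN): min(-10, 32, -2) = -10
AD (MIN): min(-30, 47, 36) = -30
AE (MIN): min(26, -50) = -50
K (MAX): max(-30, -50) = -30
AF (MIN): min(12, 15) = 12
AG (MIN): min(27, 3) = 3
L (MAX): max(12, 3) = 12
AH (MIN): min(-18, 12, 36) = -18
AJ (MIN): min(9, 33, 26, -46) = -46
AK (MIN): min(-44, -25, -23, 10) = -44
M (MAX): max(-18, -46, -44) = -18
C (MIN): min(-30, 12, -18) = -30
Root (MAX): max(-24, -10, -30) = -10
MAX at Root wants the highest of {A=-24, B=-10, C=-30}, so chooses B.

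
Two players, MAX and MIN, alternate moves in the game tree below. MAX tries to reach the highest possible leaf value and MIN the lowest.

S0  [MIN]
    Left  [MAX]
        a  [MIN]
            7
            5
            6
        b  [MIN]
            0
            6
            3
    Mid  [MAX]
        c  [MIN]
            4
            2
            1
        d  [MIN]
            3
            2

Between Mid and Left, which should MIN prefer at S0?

c (MIN): min(4, 2, 1) = 1
d (MIN): min(3, 2) = 2
Mid (MAX): max(1, 2) = 2
a (MIN): min(7, 5, 6) = 5
b (MIN): min(0, 6, 3) = 0
Left (MAX): max(5, 0) = 5
MIN prefers the lower value; Mid=2, Left=5. Mid is better since 2 < 5.

Mid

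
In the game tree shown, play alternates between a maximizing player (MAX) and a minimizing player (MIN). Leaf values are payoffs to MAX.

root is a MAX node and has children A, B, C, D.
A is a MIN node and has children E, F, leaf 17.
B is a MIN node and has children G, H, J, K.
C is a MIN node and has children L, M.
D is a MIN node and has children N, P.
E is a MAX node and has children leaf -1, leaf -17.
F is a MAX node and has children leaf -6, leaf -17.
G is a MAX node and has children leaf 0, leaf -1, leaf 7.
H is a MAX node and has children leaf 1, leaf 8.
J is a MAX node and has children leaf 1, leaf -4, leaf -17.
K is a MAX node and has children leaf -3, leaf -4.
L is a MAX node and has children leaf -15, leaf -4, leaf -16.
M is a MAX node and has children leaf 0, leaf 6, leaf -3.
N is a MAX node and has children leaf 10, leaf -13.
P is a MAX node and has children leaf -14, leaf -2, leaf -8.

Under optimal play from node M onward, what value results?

M (MAX): max(0, 6, -3) = 6

6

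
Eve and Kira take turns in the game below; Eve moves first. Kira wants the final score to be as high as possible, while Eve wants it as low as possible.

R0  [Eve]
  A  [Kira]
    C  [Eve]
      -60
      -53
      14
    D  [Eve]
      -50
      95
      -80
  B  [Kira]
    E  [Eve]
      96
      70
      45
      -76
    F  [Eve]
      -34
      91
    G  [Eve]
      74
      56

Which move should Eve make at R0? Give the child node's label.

A

C (Eve): min(-60, -53, 14) = -60
D (Eve): min(-50, 95, -80) = -80
A (Kira): max(-60, -80) = -60
E (Eve): min(96, 70, 45, -76) = -76
F (Eve): min(-34, 91) = -34
G (Eve): min(74, 56) = 56
B (Kira): max(-76, -34, 56) = 56
R0 (Eve): min(-60, 56) = -60
Eve at R0 wants the lowest of {A=-60, B=56}, so chooses A.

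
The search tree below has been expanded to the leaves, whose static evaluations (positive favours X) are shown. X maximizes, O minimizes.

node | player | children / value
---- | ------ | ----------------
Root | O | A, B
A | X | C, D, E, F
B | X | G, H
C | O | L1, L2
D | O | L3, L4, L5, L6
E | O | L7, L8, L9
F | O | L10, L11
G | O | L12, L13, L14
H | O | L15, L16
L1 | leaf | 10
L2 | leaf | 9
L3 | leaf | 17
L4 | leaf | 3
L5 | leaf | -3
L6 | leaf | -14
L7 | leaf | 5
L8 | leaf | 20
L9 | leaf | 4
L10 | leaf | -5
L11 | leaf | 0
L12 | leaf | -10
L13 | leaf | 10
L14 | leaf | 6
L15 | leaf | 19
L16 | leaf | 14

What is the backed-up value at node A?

C (O): min(10, 9) = 9
D (O): min(17, 3, -3, -14) = -14
E (O): min(5, 20, 4) = 4
F (O): min(-5, 0) = -5
A (X): max(9, -14, 4, -5) = 9

9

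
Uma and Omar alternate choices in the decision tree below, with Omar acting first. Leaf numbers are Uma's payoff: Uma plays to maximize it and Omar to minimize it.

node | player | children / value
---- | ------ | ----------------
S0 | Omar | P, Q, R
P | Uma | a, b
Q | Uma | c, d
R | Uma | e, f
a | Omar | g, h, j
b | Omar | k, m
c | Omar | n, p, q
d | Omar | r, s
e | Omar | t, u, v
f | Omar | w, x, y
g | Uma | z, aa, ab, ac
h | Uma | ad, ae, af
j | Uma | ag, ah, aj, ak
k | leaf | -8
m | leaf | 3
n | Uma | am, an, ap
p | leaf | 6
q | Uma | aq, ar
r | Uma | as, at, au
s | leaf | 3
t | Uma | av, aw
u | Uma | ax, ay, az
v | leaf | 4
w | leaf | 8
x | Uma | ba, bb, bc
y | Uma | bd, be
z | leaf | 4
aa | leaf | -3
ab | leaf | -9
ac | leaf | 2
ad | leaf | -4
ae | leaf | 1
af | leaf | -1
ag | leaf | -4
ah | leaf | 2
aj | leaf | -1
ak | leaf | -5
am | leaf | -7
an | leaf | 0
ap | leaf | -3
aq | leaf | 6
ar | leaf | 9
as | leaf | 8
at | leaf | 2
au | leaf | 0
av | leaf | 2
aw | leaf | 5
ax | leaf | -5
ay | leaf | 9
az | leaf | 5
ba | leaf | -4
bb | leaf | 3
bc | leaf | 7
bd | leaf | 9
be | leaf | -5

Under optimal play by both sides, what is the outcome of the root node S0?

1

g (Uma): max(4, -3, -9, 2) = 4
h (Uma): max(-4, 1, -1) = 1
j (Uma): max(-4, 2, -1, -5) = 2
a (Omar): min(4, 1, 2) = 1
b (Omar): min(-8, 3) = -8
P (Uma): max(1, -8) = 1
n (Uma): max(-7, 0, -3) = 0
q (Uma): max(6, 9) = 9
c (Omar): min(0, 6, 9) = 0
r (Uma): max(8, 2, 0) = 8
d (Omar): min(8, 3) = 3
Q (Uma): max(0, 3) = 3
t (Uma): max(2, 5) = 5
u (Uma): max(-5, 9, 5) = 9
e (Omar): min(5, 9, 4) = 4
x (Uma): max(-4, 3, 7) = 7
y (Uma): max(9, -5) = 9
f (Omar): min(8, 7, 9) = 7
R (Uma): max(4, 7) = 7
S0 (Omar): min(1, 3, 7) = 1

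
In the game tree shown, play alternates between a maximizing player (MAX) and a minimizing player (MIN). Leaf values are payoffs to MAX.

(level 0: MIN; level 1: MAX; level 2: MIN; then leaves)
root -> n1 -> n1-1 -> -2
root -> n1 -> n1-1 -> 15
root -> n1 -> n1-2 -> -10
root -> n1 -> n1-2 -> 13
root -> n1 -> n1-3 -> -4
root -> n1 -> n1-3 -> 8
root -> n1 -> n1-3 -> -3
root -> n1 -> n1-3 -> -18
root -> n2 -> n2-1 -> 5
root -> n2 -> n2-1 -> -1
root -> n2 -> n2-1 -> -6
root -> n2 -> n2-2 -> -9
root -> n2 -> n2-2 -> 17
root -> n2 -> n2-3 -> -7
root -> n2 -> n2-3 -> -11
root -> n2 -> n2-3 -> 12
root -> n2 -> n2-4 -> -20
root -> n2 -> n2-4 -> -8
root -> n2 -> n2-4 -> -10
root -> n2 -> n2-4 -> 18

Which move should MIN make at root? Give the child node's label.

n2

n1-1 (MIN): min(-2, 15) = -2
n1-2 (MIN): min(-10, 13) = -10
n1-3 (MIN): min(-4, 8, -3, -18) = -18
n1 (MAX): max(-2, -10, -18) = -2
n2-1 (MIN): min(5, -1, -6) = -6
n2-2 (MIN): min(-9, 17) = -9
n2-3 (MIN): min(-7, -11, 12) = -11
n2-4 (MIN): min(-20, -8, -10, 18) = -20
n2 (MAX): max(-6, -9, -11, -20) = -6
root (MIN): min(-2, -6) = -6
MIN at root wants the lowest of {n1=-2, n2=-6}, so chooses n2.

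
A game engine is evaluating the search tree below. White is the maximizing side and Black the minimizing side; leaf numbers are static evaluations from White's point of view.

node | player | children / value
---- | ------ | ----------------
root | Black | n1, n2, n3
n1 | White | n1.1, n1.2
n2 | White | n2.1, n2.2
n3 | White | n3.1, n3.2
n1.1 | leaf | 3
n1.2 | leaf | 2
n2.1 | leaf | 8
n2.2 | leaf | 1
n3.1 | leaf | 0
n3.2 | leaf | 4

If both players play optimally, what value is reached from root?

n1 (White): max(3, 2) = 3
n2 (White): max(8, 1) = 8
n3 (White): max(0, 4) = 4
root (Black): min(3, 8, 4) = 3

3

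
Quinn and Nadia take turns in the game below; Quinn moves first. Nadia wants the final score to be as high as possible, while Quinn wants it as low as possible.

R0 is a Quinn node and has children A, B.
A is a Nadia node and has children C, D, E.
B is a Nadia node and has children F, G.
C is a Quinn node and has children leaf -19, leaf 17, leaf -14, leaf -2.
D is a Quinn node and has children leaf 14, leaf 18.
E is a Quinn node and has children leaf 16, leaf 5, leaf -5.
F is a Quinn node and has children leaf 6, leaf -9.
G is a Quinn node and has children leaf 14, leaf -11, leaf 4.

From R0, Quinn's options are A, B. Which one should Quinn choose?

B

C (Quinn): min(-19, 17, -14, -2) = -19
D (Quinn): min(14, 18) = 14
E (Quinn): min(16, 5, -5) = -5
A (Nadia): max(-19, 14, -5) = 14
F (Quinn): min(6, -9) = -9
G (Quinn): min(14, -11, 4) = -11
B (Nadia): max(-9, -11) = -9
R0 (Quinn): min(14, -9) = -9
Quinn at R0 wants the lowest of {A=14, B=-9}, so chooses B.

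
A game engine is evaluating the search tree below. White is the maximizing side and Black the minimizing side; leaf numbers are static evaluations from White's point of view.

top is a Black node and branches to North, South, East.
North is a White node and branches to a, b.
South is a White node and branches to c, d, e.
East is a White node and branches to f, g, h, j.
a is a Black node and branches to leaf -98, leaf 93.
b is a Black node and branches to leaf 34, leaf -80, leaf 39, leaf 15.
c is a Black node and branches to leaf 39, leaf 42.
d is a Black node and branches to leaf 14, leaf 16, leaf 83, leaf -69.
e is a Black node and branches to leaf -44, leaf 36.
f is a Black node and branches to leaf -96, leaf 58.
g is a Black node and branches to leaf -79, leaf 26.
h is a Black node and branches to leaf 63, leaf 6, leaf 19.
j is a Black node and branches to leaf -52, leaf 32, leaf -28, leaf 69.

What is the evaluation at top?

-80

a (Black): min(-98, 93) = -98
b (Black): min(34, -80, 39, 15) = -80
North (White): max(-98, -80) = -80
c (Black): min(39, 42) = 39
d (Black): min(14, 16, 83, -69) = -69
e (Black): min(-44, 36) = -44
South (White): max(39, -69, -44) = 39
f (Black): min(-96, 58) = -96
g (Black): min(-79, 26) = -79
h (Black): min(63, 6, 19) = 6
j (Black): min(-52, 32, -28, 69) = -52
East (White): max(-96, -79, 6, -52) = 6
top (Black): min(-80, 39, 6) = -80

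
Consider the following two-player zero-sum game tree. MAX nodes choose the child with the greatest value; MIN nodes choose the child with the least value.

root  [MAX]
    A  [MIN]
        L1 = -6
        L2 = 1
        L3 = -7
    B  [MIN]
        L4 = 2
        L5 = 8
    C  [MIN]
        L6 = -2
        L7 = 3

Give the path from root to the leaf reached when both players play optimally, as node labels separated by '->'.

A (MIN): min(-6, 1, -7) = -7
B (MIN): min(2, 8) = 2
C (MIN): min(-2, 3) = -2
root (MAX): max(-7, 2, -2) = 2
At root, MAX picks B (highest: 2).
At B, MIN picks L4 (lowest: 2).
Terminal value 2.

root -> B -> L4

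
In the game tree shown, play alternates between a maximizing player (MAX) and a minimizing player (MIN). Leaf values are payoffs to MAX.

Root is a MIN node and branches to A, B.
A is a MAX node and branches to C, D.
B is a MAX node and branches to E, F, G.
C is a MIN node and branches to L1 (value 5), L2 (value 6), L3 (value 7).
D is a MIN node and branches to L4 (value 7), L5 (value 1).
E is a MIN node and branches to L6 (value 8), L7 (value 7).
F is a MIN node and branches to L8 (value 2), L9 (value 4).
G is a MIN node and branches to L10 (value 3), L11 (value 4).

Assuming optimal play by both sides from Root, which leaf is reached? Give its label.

L1

C (MIN): min(5, 6, 7) = 5
D (MIN): min(7, 1) = 1
A (MAX): max(5, 1) = 5
E (MIN): min(8, 7) = 7
F (MIN): min(2, 4) = 2
G (MIN): min(3, 4) = 3
B (MAX): max(7, 2, 3) = 7
Root (MIN): min(5, 7) = 5
At Root, MIN picks A (lowest: 5).
At A, MAX picks C (highest: 5).
At C, MIN picks L1 (lowest: 5).
Terminal value 5.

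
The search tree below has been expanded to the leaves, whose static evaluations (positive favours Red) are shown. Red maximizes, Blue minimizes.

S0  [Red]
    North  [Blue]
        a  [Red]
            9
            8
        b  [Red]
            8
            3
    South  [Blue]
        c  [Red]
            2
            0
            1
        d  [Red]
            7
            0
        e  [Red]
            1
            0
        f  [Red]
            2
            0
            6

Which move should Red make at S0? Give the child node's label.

a (Red): max(9, 8) = 9
b (Red): max(8, 3) = 8
North (Blue): min(9, 8) = 8
c (Red): max(2, 0, 1) = 2
d (Red): max(7, 0) = 7
e (Red): max(1, 0) = 1
f (Red): max(2, 0, 6) = 6
South (Blue): min(2, 7, 1, 6) = 1
S0 (Red): max(8, 1) = 8
Red at S0 wants the highest of {North=8, South=1}, so chooses North.

North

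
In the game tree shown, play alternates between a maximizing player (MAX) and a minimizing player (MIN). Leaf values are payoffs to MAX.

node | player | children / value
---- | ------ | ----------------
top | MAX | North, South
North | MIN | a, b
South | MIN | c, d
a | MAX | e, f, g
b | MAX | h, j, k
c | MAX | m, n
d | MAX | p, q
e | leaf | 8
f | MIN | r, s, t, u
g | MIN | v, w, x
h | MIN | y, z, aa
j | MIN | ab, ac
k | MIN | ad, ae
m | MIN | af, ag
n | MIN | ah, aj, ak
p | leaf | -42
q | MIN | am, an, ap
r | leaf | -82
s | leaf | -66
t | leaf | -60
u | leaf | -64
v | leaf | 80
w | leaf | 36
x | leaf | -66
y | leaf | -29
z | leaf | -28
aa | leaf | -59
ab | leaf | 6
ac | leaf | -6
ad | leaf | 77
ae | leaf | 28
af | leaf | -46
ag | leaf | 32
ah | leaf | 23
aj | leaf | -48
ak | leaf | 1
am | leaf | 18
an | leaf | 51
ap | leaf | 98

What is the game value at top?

8

f (MIN): min(-82, -66, -60, -64) = -82
g (MIN): min(80, 36, -66) = -66
a (MAX): max(8, -82, -66) = 8
h (MIN): min(-29, -28, -59) = -59
j (MIN): min(6, -6) = -6
k (MIN): min(77, 28) = 28
b (MAX): max(-59, -6, 28) = 28
North (MIN): min(8, 28) = 8
m (MIN): min(-46, 32) = -46
n (MIN): min(23, -48, 1) = -48
c (MAX): max(-46, -48) = -46
q (MIN): min(18, 51, 98) = 18
d (MAX): max(-42, 18) = 18
South (MIN): min(-46, 18) = -46
top (MAX): max(8, -46) = 8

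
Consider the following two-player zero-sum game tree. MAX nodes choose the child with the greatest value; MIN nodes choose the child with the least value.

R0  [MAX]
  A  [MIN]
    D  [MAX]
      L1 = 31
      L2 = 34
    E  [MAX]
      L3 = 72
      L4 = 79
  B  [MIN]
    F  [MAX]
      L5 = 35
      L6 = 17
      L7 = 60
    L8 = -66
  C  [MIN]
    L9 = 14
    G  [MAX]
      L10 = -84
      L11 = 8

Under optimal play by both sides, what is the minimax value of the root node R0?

D (MAX): max(31, 34) = 34
E (MAX): max(72, 79) = 79
A (MIN): min(34, 79) = 34
F (MAX): max(35, 17, 60) = 60
B (MIN): min(60, -66) = -66
G (MAX): max(-84, 8) = 8
C (MIN): min(14, 8) = 8
R0 (MAX): max(34, -66, 8) = 34

34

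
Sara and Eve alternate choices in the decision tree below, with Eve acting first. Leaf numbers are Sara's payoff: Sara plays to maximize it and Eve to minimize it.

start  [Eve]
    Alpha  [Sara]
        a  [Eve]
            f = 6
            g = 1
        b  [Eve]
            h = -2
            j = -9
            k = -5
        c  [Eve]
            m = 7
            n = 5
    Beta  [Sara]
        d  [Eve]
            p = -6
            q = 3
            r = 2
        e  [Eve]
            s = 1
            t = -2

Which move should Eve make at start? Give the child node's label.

a (Eve): min(6, 1) = 1
b (Eve): min(-2, -9, -5) = -9
c (Eve): min(7, 5) = 5
Alpha (Sara): max(1, -9, 5) = 5
d (Eve): min(-6, 3, 2) = -6
e (Eve): min(1, -2) = -2
Beta (Sara): max(-6, -2) = -2
start (Eve): min(5, -2) = -2
Eve at start wants the lowest of {Alpha=5, Beta=-2}, so chooses Beta.

Beta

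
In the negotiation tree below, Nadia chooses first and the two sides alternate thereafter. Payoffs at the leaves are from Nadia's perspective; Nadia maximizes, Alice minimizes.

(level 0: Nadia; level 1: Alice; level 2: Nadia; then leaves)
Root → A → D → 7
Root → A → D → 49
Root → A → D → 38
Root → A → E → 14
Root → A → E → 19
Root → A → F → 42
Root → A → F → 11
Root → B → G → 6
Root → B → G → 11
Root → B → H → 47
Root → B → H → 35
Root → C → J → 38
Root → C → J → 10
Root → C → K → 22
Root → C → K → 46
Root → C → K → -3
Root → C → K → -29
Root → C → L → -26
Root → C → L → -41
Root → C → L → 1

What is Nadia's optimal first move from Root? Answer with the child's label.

D (Nadia): max(7, 49, 38) = 49
E (Nadia): max(14, 19) = 19
F (Nadia): max(42, 11) = 42
A (Alice): min(49, 19, 42) = 19
G (Nadia): max(6, 11) = 11
H (Nadia): max(47, 35) = 47
B (Alice): min(11, 47) = 11
J (Nadia): max(38, 10) = 38
K (Nadia): max(22, 46, -3, -29) = 46
L (Nadia): max(-26, -41, 1) = 1
C (Alice): min(38, 46, 1) = 1
Root (Nadia): max(19, 11, 1) = 19
Nadia at Root wants the highest of {A=19, B=11, C=1}, so chooses A.

A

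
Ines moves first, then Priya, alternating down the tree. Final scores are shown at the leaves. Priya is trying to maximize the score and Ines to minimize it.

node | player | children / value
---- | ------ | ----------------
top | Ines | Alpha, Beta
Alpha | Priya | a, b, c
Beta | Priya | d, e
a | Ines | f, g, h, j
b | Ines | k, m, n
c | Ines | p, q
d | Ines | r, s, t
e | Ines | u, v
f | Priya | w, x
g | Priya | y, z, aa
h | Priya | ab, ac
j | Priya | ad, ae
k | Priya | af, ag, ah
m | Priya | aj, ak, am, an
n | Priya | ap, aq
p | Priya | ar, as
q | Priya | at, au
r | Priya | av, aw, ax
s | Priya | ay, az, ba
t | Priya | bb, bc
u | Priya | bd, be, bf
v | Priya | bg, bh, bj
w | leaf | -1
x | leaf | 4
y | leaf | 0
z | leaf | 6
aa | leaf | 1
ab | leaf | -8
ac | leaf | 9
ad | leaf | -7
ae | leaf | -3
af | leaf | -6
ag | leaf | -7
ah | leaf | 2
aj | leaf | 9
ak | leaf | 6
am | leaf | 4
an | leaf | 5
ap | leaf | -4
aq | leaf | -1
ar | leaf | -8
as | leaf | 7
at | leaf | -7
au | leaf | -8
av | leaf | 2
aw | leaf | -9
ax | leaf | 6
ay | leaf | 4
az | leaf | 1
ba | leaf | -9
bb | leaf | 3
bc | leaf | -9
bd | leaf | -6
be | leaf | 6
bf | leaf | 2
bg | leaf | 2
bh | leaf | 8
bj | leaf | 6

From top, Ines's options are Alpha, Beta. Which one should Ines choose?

f (Priya): max(-1, 4) = 4
g (Priya): max(0, 6, 1) = 6
h (Priya): max(-8, 9) = 9
j (Priya): max(-7, -3) = -3
a (Ines): min(4, 6, 9, -3) = -3
k (Priya): max(-6, -7, 2) = 2
m (Priya): max(9, 6, 4, 5) = 9
n (Priya): max(-4, -1) = -1
b (Ines): min(2, 9, -1) = -1
p (Priya): max(-8, 7) = 7
q (Priya): max(-7, -8) = -7
c (Ines): min(7, -7) = -7
Alpha (Priya): max(-3, -1, -7) = -1
r (Priya): max(2, -9, 6) = 6
s (Priya): max(4, 1, -9) = 4
t (Priya): max(3, -9) = 3
d (Ines): min(6, 4, 3) = 3
u (Priya): max(-6, 6, 2) = 6
v (Priya): max(2, 8, 6) = 8
e (Ines): min(6, 8) = 6
Beta (Priya): max(3, 6) = 6
top (Ines): min(-1, 6) = -1
Ines at top wants the lowest of {Alpha=-1, Beta=6}, so chooses Alpha.

Alpha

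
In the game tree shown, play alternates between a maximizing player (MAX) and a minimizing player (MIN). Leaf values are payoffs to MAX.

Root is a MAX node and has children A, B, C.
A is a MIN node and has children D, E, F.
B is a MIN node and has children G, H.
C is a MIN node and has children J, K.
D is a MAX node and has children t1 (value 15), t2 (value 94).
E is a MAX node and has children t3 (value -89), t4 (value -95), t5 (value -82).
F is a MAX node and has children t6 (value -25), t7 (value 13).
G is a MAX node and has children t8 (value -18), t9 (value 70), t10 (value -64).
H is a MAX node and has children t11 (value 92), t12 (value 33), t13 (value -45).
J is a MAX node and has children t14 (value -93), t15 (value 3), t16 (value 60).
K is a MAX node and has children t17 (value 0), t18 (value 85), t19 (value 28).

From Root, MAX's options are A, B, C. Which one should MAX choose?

B

D (MAX): max(15, 94) = 94
E (MAX): max(-89, -95, -82) = -82
F (MAX): max(-25, 13) = 13
A (MIN): min(94, -82, 13) = -82
G (MAX): max(-18, 70, -64) = 70
H (MAX): max(92, 33, -45) = 92
B (MIN): min(70, 92) = 70
J (MAX): max(-93, 3, 60) = 60
K (MAX): max(0, 85, 28) = 85
C (MIN): min(60, 85) = 60
Root (MAX): max(-82, 70, 60) = 70
MAX at Root wants the highest of {A=-82, B=70, C=60}, so chooses B.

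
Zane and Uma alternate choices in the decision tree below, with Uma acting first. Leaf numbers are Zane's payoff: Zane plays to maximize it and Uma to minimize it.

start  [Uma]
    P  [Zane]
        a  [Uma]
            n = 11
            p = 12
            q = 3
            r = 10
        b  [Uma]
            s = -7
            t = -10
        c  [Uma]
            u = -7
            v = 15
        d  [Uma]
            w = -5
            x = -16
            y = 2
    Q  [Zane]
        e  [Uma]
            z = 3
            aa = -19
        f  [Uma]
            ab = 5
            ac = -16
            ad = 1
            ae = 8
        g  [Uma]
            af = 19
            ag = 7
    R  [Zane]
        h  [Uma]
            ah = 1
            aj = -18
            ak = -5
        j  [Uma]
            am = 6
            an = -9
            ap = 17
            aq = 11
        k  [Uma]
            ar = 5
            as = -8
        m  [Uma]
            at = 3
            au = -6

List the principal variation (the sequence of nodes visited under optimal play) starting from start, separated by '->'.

a (Uma): min(11, 12, 3, 10) = 3
b (Uma): min(-7, -10) = -10
c (Uma): min(-7, 15) = -7
d (Uma): min(-5, -16, 2) = -16
P (Zane): max(3, -10, -7, -16) = 3
e (Uma): min(3, -19) = -19
f (Uma): min(5, -16, 1, 8) = -16
g (Uma): min(19, 7) = 7
Q (Zane): max(-19, -16, 7) = 7
h (Uma): min(1, -18, -5) = -18
j (Uma): min(6, -9, 17, 11) = -9
k (Uma): min(5, -8) = -8
m (Uma): min(3, -6) = -6
R (Zane): max(-18, -9, -8, -6) = -6
start (Uma): min(3, 7, -6) = -6
At start, Uma picks R (lowest: -6).
At R, Zane picks m (highest: -6).
At m, Uma picks au (lowest: -6).
Terminal value -6.

start -> R -> m -> au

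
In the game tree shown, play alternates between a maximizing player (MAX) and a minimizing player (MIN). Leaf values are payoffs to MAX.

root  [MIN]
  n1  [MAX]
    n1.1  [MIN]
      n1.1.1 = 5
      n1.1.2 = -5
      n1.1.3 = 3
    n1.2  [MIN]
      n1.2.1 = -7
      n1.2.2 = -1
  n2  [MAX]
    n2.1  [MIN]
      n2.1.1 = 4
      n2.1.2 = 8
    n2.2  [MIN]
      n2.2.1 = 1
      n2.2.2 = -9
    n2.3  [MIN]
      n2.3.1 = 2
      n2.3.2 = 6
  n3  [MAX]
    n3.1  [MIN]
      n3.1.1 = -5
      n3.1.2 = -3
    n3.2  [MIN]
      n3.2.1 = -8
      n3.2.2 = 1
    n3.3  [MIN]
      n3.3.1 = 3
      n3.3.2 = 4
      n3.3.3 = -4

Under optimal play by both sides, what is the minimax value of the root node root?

-5

n1.1 (MIN): min(5, -5, 3) = -5
n1.2 (MIN): min(-7, -1) = -7
n1 (MAX): max(-5, -7) = -5
n2.1 (MIN): min(4, 8) = 4
n2.2 (MIN): min(1, -9) = -9
n2.3 (MIN): min(2, 6) = 2
n2 (MAX): max(4, -9, 2) = 4
n3.1 (MIN): min(-5, -3) = -5
n3.2 (MIN): min(-8, 1) = -8
n3.3 (MIN): min(3, 4, -4) = -4
n3 (MAX): max(-5, -8, -4) = -4
root (MIN): min(-5, 4, -4) = -5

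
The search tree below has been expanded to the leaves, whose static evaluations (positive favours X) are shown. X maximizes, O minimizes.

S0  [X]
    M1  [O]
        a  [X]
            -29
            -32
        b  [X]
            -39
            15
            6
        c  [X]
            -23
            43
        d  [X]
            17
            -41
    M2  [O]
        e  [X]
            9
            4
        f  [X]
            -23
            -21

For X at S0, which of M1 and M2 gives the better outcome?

M2

a (X): max(-29, -32) = -29
b (X): max(-39, 15, 6) = 15
c (X): max(-23, 43) = 43
d (X): max(17, -41) = 17
M1 (O): min(-29, 15, 43, 17) = -29
e (X): max(9, 4) = 9
f (X): max(-23, -21) = -21
M2 (O): min(9, -21) = -21
X prefers the higher value; M1=-29, M2=-21. M2 is better since -21 > -29.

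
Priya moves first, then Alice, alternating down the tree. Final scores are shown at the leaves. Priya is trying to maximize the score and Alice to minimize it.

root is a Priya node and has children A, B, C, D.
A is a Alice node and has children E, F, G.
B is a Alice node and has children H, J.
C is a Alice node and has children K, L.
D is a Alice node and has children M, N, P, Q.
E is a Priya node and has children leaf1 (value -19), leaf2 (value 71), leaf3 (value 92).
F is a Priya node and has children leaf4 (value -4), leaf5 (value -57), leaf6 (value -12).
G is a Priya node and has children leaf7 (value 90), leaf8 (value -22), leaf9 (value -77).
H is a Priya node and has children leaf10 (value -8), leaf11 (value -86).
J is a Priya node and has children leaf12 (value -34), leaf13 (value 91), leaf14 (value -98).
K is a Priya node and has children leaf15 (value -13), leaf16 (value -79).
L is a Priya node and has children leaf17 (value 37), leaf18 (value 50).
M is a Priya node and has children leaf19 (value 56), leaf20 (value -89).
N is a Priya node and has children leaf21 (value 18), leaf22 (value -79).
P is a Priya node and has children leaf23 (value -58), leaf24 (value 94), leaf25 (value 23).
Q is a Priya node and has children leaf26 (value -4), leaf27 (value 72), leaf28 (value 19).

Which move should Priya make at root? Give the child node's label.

D

E (Priya): max(-19, 71, 92) = 92
F (Priya): max(-4, -57, -12) = -4
G (Priya): max(90, -22, -77) = 90
A (Alice): min(92, -4, 90) = -4
H (Priya): max(-8, -86) = -8
J (Priya): max(-34, 91, -98) = 91
B (Alice): min(-8, 91) = -8
K (Priya): max(-13, -79) = -13
L (Priya): max(37, 50) = 50
C (Alice): min(-13, 50) = -13
M (Priya): max(56, -89) = 56
N (Priya): max(18, -79) = 18
P (Priya): max(-58, 94, 23) = 94
Q (Priya): max(-4, 72, 19) = 72
D (Alice): min(56, 18, 94, 72) = 18
root (Priya): max(-4, -8, -13, 18) = 18
Priya at root wants the highest of {A=-4, B=-8, C=-13, D=18}, so chooses D.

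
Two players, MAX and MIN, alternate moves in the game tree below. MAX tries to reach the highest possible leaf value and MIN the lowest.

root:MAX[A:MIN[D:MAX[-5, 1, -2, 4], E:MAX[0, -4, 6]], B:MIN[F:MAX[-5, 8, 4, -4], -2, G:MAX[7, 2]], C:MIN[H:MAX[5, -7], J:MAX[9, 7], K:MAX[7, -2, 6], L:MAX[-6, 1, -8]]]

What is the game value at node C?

1

H (MAX): max(5, -7) = 5
J (MAX): max(9, 7) = 9
K (MAX): max(7, -2, 6) = 7
L (MAX): max(-6, 1, -8) = 1
C (MIN): min(5, 9, 7, 1) = 1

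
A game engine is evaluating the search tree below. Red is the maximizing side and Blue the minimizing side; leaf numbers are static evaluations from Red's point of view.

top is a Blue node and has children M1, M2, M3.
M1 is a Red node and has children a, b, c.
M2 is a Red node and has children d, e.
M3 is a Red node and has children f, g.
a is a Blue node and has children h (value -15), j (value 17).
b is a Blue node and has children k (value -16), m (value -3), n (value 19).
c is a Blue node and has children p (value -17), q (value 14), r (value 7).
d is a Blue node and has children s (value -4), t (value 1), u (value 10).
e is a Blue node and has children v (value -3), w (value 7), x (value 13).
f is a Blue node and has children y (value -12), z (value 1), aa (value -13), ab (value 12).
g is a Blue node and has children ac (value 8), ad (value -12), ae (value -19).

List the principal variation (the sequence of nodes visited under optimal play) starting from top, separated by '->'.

top -> M1 -> a -> h

a (Blue): min(-15, 17) = -15
b (Blue): min(-16, -3, 19) = -16
c (Blue): min(-17, 14, 7) = -17
M1 (Red): max(-15, -16, -17) = -15
d (Blue): min(-4, 1, 10) = -4
e (Blue): min(-3, 7, 13) = -3
M2 (Red): max(-4, -3) = -3
f (Blue): min(-12, 1, -13, 12) = -13
g (Blue): min(8, -12, -19) = -19
M3 (Red): max(-13, -19) = -13
top (Blue): min(-15, -3, -13) = -15
At top, Blue picks M1 (lowest: -15).
At M1, Red picks a (highest: -15).
At a, Blue picks h (lowest: -15).
Terminal value -15.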